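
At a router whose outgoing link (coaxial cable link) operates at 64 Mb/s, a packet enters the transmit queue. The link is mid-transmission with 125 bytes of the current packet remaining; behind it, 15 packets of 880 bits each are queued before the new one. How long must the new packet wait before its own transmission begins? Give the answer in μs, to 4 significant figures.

221.9 μs

Each queued packet: L/R = 880/64000000 = 13.75 μs.
15 queued → 206.25 μs.
Plus remaining 1000 bits of current packet: 15.625 μs.
Queuing delay = 221.9 μs.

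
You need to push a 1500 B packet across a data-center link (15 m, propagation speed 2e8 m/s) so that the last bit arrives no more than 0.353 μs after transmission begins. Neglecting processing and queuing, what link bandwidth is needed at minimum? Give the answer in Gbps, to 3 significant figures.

L = 12000 bits.
Propagation delay = 15 / 200000000 = 0.075 μs.
Transmission budget = 0.353 − 0.075 = 0.278 μs.
R ≥ L / t_tx = 12000 bits / 2.78e-07 s = 43.2 Gbps.

43.2 Gbps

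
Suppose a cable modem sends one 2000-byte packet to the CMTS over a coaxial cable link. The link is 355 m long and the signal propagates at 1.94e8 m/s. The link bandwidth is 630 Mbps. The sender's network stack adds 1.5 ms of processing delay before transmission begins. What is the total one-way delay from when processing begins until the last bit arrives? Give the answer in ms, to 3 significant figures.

L = 2000 × 8 = 16000 bits.
Transmission delay = L/R = 16000 / 630000000 = 0.0253968 ms.
Propagation delay = d/s = 355 m / 194000000 m/s = 0.0018299 ms.
Plus processing delay 1.5 ms = 1.5 ms.
Total = 1.53 ms.

1.53 ms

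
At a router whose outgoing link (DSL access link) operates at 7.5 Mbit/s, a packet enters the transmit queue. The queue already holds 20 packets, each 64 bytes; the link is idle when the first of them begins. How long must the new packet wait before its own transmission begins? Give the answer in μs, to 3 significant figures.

1370 μs

Each queued packet: L/R = 512/7500000 = 68.2667 μs.
20 queued → 1365.33 μs.
Queuing delay = 1370 μs.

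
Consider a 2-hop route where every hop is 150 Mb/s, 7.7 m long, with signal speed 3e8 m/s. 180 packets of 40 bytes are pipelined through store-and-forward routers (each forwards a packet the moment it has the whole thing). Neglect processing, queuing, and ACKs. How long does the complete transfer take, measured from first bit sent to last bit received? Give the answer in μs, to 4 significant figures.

Per-hop transmission t_tx = L/R = 320/150000000 = 2.13333 μs.
Per-hop propagation t_prop = 7.7/300000000 = 0.0256667 μs.
Pipeline fill: first packet needs 2·t_tx to clear all hops; remaining 179 packets each add one t_tx.
Total = (2+180-1)·t_tx + 2·t_prop = 181·2.13333 + 2·0.0256667 = 386.2 μs.

386.2 μs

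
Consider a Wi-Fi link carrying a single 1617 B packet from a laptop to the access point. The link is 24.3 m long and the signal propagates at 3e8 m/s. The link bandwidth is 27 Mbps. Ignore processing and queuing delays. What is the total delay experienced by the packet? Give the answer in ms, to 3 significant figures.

0.479 ms

L = 1617 × 8 = 12936 bits.
Transmission delay = L/R = 12936 / 27000000 = 0.479111 ms.
Propagation delay = d/s = 24.3 m / 300000000 m/s = 8.1e-05 ms.
Total = 0.479 ms.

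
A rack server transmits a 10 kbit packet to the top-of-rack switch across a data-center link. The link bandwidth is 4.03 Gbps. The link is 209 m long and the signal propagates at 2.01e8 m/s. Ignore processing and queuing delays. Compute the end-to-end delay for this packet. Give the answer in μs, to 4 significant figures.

L = 10000 bits.
Transmission delay = L/R = 10000 / 4.03e+09 = 2.48139 μs.
Propagation delay = d/s = 209 m / 2.01e+08 m/s = 1.0398 μs.
Total = 3.521 μs.

3.521 μs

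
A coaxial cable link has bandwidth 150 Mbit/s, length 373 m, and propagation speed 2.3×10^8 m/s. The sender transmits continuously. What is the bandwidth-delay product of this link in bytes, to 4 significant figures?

30.41 bytes

Propagation delay = 373 / 2.3e+08 = 1.62174e-06 s.
BDP = R × t_prop = 150000000 × 1.62174e-06 = 243.261 bits.
In bytes: 243.261/8 = 30.41 bytes.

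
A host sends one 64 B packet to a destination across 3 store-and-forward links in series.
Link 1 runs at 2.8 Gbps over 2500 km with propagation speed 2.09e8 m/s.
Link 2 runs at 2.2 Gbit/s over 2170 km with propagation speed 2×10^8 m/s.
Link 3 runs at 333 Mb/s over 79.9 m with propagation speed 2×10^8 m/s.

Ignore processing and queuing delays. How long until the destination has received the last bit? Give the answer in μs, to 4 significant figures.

L = 64 × 8 = 512 bits.
Transmission delays (L/R per hop): 0.182857, 0.232727, 1.53754 μs; sum = 1.95312 μs.
Propagation delays (d/s per hop): 11961.7, 10850, 0.3995 μs; sum = 22812.1 μs.
End-to-end = 22810 μs.

22810 μs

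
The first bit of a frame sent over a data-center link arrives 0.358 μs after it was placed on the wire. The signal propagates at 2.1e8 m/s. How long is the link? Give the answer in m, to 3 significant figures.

75.2 m

d = s × t_prop = 210000000 × 3.58e-07 = 75.2 m.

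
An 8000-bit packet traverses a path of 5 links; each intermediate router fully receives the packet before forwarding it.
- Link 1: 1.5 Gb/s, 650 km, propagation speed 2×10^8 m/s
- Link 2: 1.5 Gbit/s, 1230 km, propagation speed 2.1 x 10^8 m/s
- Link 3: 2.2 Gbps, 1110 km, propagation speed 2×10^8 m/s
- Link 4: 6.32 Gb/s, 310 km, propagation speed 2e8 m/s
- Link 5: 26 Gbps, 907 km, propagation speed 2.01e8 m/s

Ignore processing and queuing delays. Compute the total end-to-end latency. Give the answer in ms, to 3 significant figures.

Transmission delays (L/R per hop): 0.00533333, 0.00533333, 0.00363636, 0.00126582, 0.000307692 ms; sum = 0.0158765 ms.
Propagation delays (d/s per hop): 3.25, 5.85714, 5.55, 1.55, 4.51244 ms; sum = 20.7196 ms.
End-to-end = 20.7 ms.

20.7 ms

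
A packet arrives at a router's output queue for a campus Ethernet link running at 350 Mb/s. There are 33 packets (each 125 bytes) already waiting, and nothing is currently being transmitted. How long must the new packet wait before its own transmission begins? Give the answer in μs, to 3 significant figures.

Each queued packet: L/R = 1000/350000000 = 2.85714 μs.
33 queued → 94.2857 μs.
Queuing delay = 94.3 μs.

94.3 μs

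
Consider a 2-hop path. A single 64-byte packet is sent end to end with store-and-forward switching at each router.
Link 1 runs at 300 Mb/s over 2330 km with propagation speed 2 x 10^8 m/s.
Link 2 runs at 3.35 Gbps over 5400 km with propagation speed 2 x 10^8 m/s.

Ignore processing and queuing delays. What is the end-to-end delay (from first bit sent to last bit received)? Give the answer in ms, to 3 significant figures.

38.7 ms

L = 64 × 8 = 512 bits.
Transmission delays (L/R per hop): 0.00170667, 0.000152836 ms; sum = 0.0018595 ms.
Propagation delays (d/s per hop): 11.65, 27 ms; sum = 38.65 ms.
End-to-end = 38.7 ms.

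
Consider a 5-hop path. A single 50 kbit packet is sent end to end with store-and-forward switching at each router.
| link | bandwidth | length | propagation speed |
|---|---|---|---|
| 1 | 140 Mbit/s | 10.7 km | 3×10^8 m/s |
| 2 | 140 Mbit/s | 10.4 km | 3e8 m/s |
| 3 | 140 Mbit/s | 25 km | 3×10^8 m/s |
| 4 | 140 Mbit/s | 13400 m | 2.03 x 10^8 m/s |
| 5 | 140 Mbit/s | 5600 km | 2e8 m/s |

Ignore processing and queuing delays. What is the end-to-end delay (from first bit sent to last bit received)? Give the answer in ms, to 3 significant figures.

L = 50000 bits.
Transmission delay per hop = L/R = 50000/140000000 = 0.357143 ms; 5 hops → 1.78571 ms.
Propagation delays (d/s per hop): 0.0356667, 0.0346667, 0.0833333, 0.0660099, 28 ms; sum = 28.2197 ms.
End-to-end = 30.0 ms.

30.0 ms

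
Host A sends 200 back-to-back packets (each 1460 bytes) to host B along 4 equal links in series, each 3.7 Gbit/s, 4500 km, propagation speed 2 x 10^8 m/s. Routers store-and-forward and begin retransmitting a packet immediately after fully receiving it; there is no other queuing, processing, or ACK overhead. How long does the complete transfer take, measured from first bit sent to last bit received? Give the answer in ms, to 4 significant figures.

90.64 ms

Per-hop transmission t_tx = L/R = 11680/3700000000 = 0.00315676 ms.
Per-hop propagation t_prop = 4500000/200000000 = 22.5 ms.
Pipeline fill: first packet needs 4·t_tx to clear all hops; remaining 199 packets each add one t_tx.
Total = (4+200-1)·t_tx + 4·t_prop = 203·0.00315676 + 4·22.5 = 90.64 ms.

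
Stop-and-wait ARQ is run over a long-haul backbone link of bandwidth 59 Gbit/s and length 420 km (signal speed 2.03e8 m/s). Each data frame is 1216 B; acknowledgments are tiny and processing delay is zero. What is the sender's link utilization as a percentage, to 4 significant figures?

0.003984 %

t_tx = L/R = 9728/59000000000 = 1.64881e-07 s.
t_prop = 420000/2.03e+08 = 0.00206897 s; RTT = 0.00413793 s.
Cycle = t_tx + RTT = 0.0041381 s.
Utilization = t_tx / cycle = 1.64881e-07/0.0041381 = 0.003984 %.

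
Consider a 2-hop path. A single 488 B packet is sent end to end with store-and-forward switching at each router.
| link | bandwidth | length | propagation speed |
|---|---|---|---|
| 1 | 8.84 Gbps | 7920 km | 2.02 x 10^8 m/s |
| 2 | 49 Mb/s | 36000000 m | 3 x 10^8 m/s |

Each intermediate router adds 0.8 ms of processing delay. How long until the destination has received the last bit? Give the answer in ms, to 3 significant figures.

L = 488 × 8 = 3904 bits.
Transmission delays (L/R per hop): 0.000441629, 0.0796735 ms; sum = 0.0801151 ms.
Propagation delays (d/s per hop): 39.2079, 120 ms; sum = 159.208 ms.
Processing at 1 router(s): 1 × 0.8 ms = 0.8 ms.
End-to-end = 160 ms.

160 ms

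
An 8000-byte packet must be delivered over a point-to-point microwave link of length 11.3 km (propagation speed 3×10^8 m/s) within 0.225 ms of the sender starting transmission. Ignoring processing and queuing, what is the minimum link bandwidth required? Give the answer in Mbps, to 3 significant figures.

L = 64000 bits.
Propagation delay = 11300 / 300000000 = 0.0376667 ms.
Transmission budget = 0.225 − 0.0376667 = 0.187333 ms.
R ≥ L / t_tx = 64000 bits / 0.000187333 s = 342 Mbps.

342 Mbps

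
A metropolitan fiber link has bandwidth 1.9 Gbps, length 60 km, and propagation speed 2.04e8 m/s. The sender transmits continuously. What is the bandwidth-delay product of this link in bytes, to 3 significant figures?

69900 bytes

Propagation delay = 60000 / 204000000 = 0.000294118 s.
BDP = R × t_prop = 1900000000 × 0.000294118 = 558824 bits.
In bytes: 558824/8 = 69900 bytes.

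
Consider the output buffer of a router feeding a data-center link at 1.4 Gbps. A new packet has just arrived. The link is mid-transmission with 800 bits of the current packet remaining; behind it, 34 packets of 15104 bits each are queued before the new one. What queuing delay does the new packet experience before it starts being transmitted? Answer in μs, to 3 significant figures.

367 μs

Each queued packet: L/R = 15104/1400000000 = 10.7886 μs.
34 queued → 366.811 μs.
Plus remaining 800 bits of current packet: 0.571429 μs.
Queuing delay = 367 μs.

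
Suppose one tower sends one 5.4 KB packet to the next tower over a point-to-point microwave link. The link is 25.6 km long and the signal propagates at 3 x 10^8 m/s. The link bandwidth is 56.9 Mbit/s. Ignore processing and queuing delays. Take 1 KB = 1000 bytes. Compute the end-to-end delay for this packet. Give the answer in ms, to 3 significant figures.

0.845 ms

L = 43200 bits.
Transmission delay = L/R = 43200 / 56900000 = 0.759227 ms.
Propagation delay = d/s = 25600 m / 300000000 m/s = 0.0853333 ms.
Total = 0.845 ms.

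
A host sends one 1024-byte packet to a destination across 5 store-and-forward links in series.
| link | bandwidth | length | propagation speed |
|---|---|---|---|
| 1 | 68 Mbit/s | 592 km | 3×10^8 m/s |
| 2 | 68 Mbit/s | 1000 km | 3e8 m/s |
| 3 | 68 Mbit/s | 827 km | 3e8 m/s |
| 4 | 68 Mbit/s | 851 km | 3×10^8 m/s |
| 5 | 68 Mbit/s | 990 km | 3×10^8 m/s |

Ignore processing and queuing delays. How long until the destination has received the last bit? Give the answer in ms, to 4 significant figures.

14.80 ms

L = 1024 × 8 = 8192 bits.
Transmission delay per hop = L/R = 8192/68000000 = 0.120471 ms; 5 hops → 0.602353 ms.
Propagation delays (d/s per hop): 1.97333, 3.33333, 2.75667, 2.83667, 3.3 ms; sum = 14.2 ms.
End-to-end = 14.80 ms.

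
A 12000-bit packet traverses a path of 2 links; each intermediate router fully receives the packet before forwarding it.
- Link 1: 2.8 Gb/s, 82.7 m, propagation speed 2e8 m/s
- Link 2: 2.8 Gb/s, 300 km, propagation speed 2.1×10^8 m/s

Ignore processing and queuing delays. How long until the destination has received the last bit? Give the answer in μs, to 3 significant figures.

Transmission delay per hop = L/R = 12000/2800000000 = 4.28571 μs; 2 hops → 8.57143 μs.
Propagation delays (d/s per hop): 0.4135, 1428.57 μs; sum = 1428.98 μs.
End-to-end = 1440 μs.

1440 μs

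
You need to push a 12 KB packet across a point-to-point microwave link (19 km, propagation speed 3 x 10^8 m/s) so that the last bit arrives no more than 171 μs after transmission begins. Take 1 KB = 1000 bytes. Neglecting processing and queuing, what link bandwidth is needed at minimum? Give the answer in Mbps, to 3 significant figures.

L = 96000 bits.
Propagation delay = 19000 / 300000000 = 63.3333 μs.
Transmission budget = 171 − 63.3333 = 107.667 μs.
R ≥ L / t_tx = 96000 bits / 0.000107667 s = 892 Mbps.

892 Mbps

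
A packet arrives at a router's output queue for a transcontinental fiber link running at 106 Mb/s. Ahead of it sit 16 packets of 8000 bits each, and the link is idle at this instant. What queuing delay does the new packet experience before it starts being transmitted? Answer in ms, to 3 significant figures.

Each queued packet: L/R = 8000/106000000 = 0.0754717 ms.
16 queued → 1.20755 ms.
Queuing delay = 1.21 ms.

1.21 ms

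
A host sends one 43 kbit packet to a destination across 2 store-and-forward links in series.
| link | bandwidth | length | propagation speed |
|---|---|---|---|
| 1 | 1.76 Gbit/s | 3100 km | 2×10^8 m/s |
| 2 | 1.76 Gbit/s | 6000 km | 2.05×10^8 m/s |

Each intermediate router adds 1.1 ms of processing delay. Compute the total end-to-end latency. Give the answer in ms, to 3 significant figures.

L = 43000 bits.
Transmission delay per hop = L/R = 43000/1760000000 = 0.0244318 ms; 2 hops → 0.0488636 ms.
Propagation delays (d/s per hop): 15.5, 29.2683 ms; sum = 44.7683 ms.
Processing at 1 router(s): 1 × 1.1 ms = 1.1 ms.
End-to-end = 45.9 ms.

45.9 ms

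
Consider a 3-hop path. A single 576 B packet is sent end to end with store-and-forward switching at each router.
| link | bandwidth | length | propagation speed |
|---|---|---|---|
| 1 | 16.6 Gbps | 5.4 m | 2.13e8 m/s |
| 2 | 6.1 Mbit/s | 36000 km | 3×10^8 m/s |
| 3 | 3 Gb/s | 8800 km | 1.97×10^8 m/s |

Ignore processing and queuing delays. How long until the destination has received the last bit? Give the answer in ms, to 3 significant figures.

165 ms

L = 576 × 8 = 4608 bits.
Transmission delays (L/R per hop): 0.00027759, 0.75541, 0.001536 ms; sum = 0.757223 ms.
Propagation delays (d/s per hop): 2.53521e-05, 120, 44.6701 ms; sum = 164.67 ms.
End-to-end = 165 ms.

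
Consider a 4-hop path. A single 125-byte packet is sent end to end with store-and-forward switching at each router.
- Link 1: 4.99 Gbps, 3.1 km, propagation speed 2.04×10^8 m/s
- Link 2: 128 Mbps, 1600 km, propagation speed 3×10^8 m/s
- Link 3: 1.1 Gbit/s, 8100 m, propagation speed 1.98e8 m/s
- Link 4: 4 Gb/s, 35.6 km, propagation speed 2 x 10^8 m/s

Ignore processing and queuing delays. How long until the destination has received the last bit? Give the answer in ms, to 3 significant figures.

5.58 ms

L = 125 × 8 = 1000 bits.
Transmission delays (L/R per hop): 0.000200401, 0.0078125, 0.000909091, 0.00025 ms; sum = 0.00917199 ms.
Propagation delays (d/s per hop): 0.0151961, 5.33333, 0.0409091, 0.178 ms; sum = 5.56744 ms.
End-to-end = 5.58 ms.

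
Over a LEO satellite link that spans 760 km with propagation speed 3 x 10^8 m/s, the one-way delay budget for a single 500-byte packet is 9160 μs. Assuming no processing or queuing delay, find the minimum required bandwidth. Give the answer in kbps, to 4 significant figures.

L = 4000 bits.
Propagation delay = 760000 / 300000000 = 2533.33 μs.
Transmission budget = 9160 − 2533.33 = 6626.67 μs.
R ≥ L / t_tx = 4000 bits / 0.00662667 s = 603.6 kbps.

603.6 kbps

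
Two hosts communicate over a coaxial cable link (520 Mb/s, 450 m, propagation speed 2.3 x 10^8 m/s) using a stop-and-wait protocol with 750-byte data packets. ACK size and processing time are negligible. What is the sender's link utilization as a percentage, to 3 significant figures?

t_tx = L/R = 6000/520000000 = 1.15385e-05 s.
t_prop = 450/2.3e+08 = 1.95652e-06 s; RTT = 3.91304e-06 s.
Cycle = t_tx + RTT = 1.54515e-05 s.
Utilization = t_tx / cycle = 1.15385e-05/1.54515e-05 = 74.7 %.

74.7 %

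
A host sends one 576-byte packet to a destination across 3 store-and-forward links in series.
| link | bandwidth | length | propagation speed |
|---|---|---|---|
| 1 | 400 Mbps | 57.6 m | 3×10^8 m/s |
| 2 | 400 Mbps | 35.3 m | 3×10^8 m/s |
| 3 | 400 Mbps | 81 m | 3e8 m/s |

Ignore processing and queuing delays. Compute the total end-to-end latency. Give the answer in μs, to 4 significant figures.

L = 576 × 8 = 4608 bits.
Transmission delay per hop = L/R = 4608/400000000 = 11.52 μs; 3 hops → 34.56 μs.
Propagation delays (d/s per hop): 0.192, 0.117667, 0.27 μs; sum = 0.579667 μs.
End-to-end = 35.14 μs.

35.14 μs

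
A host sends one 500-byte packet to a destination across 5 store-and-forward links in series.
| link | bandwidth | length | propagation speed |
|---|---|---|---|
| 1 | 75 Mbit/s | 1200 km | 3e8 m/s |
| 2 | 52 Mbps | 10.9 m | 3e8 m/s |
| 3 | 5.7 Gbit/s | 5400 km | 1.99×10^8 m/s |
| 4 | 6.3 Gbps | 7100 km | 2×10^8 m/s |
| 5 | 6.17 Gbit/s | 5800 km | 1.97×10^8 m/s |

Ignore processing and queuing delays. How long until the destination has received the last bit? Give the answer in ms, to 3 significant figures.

L = 500 × 8 = 4000 bits.
Transmission delays (L/R per hop): 0.0533333, 0.0769231, 0.000701754, 0.000634921, 0.000648298 ms; sum = 0.132241 ms.
Propagation delays (d/s per hop): 4, 3.63333e-05, 27.1357, 35.5, 29.4416 ms; sum = 96.0773 ms.
End-to-end = 96.2 ms.

96.2 ms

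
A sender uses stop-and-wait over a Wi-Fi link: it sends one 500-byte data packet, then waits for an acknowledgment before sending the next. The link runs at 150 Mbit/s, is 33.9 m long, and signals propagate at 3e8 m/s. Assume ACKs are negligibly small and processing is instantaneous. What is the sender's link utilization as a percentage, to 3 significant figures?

99.2 %

t_tx = L/R = 4000/150000000 = 2.66667e-05 s.
t_prop = 33.9/300000000 = 1.13e-07 s; RTT = 2.26e-07 s.
Cycle = t_tx + RTT = 2.68927e-05 s.
Utilization = t_tx / cycle = 2.66667e-05/2.68927e-05 = 99.2 %.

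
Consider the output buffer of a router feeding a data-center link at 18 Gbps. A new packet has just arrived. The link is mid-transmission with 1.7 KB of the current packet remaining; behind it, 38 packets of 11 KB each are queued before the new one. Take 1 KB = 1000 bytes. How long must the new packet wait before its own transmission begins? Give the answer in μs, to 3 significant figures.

Each queued packet: L/R = 88000/18000000000 = 4.88889 μs.
38 queued → 185.778 μs.
Plus remaining 13600 bits of current packet: 0.755556 μs.
Queuing delay = 187 μs.

187 μs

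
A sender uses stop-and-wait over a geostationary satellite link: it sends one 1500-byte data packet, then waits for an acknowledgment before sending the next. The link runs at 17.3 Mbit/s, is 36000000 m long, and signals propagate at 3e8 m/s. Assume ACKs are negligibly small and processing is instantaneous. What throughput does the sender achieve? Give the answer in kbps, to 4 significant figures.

49.86 kbps

t_tx = L/R = 12000/17300000 = 0.000693642 s.
t_prop = 36000000/300000000 = 0.12 s; RTT = 0.24 s.
Cycle = t_tx + RTT = 0.240694 s.
Throughput = L / cycle = 12000 / 0.240694 = 49.86 kbps.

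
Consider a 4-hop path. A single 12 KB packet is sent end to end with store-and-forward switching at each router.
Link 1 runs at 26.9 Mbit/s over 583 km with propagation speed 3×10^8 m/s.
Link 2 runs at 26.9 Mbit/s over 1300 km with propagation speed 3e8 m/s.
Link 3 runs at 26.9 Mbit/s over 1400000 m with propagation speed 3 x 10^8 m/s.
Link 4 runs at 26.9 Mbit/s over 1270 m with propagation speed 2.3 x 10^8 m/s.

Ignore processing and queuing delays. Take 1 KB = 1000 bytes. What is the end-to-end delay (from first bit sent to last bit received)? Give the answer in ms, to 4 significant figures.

25.22 ms

L = 96000 bits.
Transmission delay per hop = L/R = 96000/26900000 = 3.56877 ms; 4 hops → 14.2751 ms.
Propagation delays (d/s per hop): 1.94333, 4.33333, 4.66667, 0.00552174 ms; sum = 10.9489 ms.
End-to-end = 25.22 ms.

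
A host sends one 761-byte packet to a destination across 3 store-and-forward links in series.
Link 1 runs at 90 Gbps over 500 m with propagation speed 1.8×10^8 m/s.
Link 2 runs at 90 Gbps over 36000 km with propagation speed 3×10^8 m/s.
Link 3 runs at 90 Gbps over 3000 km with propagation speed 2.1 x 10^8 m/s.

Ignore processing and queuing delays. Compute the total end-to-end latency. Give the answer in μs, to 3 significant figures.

L = 761 × 8 = 6088 bits.
Transmission delay per hop = L/R = 6088/90000000000 = 0.0676444 μs; 3 hops → 0.202933 μs.
Propagation delays (d/s per hop): 2.77778, 120000, 14285.7 μs; sum = 134288 μs.
End-to-end = 134000 μs.

134000 μs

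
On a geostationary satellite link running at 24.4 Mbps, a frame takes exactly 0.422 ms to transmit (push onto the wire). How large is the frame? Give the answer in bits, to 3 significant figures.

L = R × t_tx = 24400000 b/s × 0.000422 s = 10296.8 bits.

10300 bits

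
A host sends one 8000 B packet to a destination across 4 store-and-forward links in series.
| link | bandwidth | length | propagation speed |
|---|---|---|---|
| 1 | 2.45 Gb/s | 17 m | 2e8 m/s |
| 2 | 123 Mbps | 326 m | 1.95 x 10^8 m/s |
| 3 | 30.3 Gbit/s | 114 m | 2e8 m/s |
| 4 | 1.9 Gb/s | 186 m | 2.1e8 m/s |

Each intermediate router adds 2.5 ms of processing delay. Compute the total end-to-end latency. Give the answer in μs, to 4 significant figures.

L = 8000 × 8 = 64000 bits.
Transmission delays (L/R per hop): 26.1224, 520.325, 2.11221, 33.6842 μs; sum = 582.244 μs.
Propagation delays (d/s per hop): 0.085, 1.67179, 0.57, 0.885714 μs; sum = 3.21251 μs.
Processing at 3 router(s): 3 × 2.5 ms = 7500 μs.
End-to-end = 8085 μs.

8085 μs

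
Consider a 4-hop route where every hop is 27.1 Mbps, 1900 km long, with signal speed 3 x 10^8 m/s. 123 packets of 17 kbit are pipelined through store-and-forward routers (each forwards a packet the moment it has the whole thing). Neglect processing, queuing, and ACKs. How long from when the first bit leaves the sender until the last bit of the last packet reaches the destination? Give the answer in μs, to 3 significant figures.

Per-hop transmission t_tx = L/R = 17000/27100000 = 627.306 μs.
Per-hop propagation t_prop = 1900000/300000000 = 6333.33 μs.
Pipeline fill: first packet needs 4·t_tx to clear all hops; remaining 122 packets each add one t_tx.
Total = (4+123-1)·t_tx + 4·t_prop = 126·627.306 + 4·6333.33 = 104000 μs.

104000 μs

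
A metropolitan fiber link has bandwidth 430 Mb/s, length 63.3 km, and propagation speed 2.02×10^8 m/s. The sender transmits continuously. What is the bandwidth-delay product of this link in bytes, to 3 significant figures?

16800 bytes

Propagation delay = 63300 / 202000000 = 0.000313366 s.
BDP = R × t_prop = 430000000 × 0.000313366 = 134748 bits.
In bytes: 134748/8 = 16800 bytes.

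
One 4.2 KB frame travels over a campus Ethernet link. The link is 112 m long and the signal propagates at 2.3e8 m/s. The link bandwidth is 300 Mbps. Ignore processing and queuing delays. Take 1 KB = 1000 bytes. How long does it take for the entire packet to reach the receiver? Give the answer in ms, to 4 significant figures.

L = 33600 bits.
Transmission delay = L/R = 33600 / 300000000 = 0.112 ms.
Propagation delay = d/s = 112 m / 2.3e+08 m/s = 0.000486957 ms.
Total = 0.1125 ms.

0.1125 ms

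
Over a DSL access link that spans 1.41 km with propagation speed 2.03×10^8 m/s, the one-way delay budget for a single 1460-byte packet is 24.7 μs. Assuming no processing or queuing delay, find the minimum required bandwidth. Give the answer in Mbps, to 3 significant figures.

658 Mbps

L = 11680 bits.
Propagation delay = 1410 / 2.03e+08 = 6.94581 μs.
Transmission budget = 24.7 − 6.94581 = 17.7542 μs.
R ≥ L / t_tx = 11680 bits / 1.77542e-05 s = 658 Mbps.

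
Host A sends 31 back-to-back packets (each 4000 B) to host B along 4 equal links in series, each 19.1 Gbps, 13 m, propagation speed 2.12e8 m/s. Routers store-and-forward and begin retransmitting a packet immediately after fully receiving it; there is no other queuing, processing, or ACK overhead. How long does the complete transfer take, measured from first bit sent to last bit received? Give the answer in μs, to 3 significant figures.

57.2 μs

Per-hop transmission t_tx = L/R = 32000/19100000000 = 1.67539 μs.
Per-hop propagation t_prop = 13/212000000 = 0.0613208 μs.
Pipeline fill: first packet needs 4·t_tx to clear all hops; remaining 30 packets each add one t_tx.
Total = (4+31-1)·t_tx + 4·t_prop = 34·1.67539 + 4·0.0613208 = 57.2 μs.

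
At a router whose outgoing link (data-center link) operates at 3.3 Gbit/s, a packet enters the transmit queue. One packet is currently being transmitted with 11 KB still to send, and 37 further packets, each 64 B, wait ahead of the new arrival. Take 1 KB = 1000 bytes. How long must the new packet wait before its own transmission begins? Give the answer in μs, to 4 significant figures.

Each queued packet: L/R = 512/3300000000 = 0.155152 μs.
37 queued → 5.74061 μs.
Plus remaining 88000 bits of current packet: 26.6667 μs.
Queuing delay = 32.41 μs.

32.41 μs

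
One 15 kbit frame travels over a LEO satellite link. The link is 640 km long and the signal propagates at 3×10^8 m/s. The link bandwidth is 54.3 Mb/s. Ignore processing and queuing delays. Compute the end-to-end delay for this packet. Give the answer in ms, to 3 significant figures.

L = 15000 bits.
Transmission delay = L/R = 15000 / 54300000 = 0.276243 ms.
Propagation delay = d/s = 640000 m / 300000000 m/s = 2.13333 ms.
Total = 2.41 ms.

2.41 ms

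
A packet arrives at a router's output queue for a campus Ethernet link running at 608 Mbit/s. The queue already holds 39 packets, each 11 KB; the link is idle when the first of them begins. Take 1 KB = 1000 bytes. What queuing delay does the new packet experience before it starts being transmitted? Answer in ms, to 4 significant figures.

5.645 ms

Each queued packet: L/R = 88000/608000000 = 0.144737 ms.
39 queued → 5.64474 ms.
Queuing delay = 5.645 ms.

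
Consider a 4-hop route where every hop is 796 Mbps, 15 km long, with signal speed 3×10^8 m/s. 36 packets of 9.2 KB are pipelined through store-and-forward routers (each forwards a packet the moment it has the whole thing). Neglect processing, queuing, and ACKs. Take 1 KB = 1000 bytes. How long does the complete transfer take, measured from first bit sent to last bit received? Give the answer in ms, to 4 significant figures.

3.806 ms

Per-hop transmission t_tx = L/R = 73600/796000000 = 0.0924623 ms.
Per-hop propagation t_prop = 15000/300000000 = 0.05 ms.
Pipeline fill: first packet needs 4·t_tx to clear all hops; remaining 35 packets each add one t_tx.
Total = (4+36-1)·t_tx + 4·t_prop = 39·0.0924623 + 4·0.05 = 3.806 ms.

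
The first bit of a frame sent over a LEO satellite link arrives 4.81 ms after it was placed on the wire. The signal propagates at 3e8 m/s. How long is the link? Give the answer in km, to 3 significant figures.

d = s × t_prop = 300000000 × 0.00481 = 1440 km.

1440 km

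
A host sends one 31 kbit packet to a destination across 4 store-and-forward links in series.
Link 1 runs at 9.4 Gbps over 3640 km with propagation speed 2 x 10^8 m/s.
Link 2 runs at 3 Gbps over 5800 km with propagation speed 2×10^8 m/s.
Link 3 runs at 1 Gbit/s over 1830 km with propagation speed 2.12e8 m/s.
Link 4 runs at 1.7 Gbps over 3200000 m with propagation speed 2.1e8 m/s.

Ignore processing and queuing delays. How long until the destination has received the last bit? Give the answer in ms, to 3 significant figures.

L = 31000 bits.
Transmission delays (L/R per hop): 0.00329787, 0.0103333, 0.031, 0.0182353 ms; sum = 0.0628665 ms.
Propagation delays (d/s per hop): 18.2, 29, 8.63208, 15.2381 ms; sum = 71.0702 ms.
End-to-end = 71.1 ms.

71.1 ms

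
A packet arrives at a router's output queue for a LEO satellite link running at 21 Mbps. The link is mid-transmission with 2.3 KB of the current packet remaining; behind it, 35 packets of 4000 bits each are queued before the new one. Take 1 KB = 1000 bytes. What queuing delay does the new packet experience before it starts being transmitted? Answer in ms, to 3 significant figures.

7.54 ms

Each queued packet: L/R = 4000/21000000 = 0.190476 ms.
35 queued → 6.66667 ms.
Plus remaining 18400 bits of current packet: 0.87619 ms.
Queuing delay = 7.54 ms.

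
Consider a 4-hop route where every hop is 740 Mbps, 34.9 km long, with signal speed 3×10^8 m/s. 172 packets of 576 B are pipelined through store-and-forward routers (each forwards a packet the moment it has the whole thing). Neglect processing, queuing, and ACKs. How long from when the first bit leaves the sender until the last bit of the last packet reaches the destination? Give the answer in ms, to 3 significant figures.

Per-hop transmission t_tx = L/R = 4608/740000000 = 0.00622703 ms.
Per-hop propagation t_prop = 34900/300000000 = 0.116333 ms.
Pipeline fill: first packet needs 4·t_tx to clear all hops; remaining 171 packets each add one t_tx.
Total = (4+172-1)·t_tx + 4·t_prop = 175·0.00622703 + 4·0.116333 = 1.56 ms.

1.56 ms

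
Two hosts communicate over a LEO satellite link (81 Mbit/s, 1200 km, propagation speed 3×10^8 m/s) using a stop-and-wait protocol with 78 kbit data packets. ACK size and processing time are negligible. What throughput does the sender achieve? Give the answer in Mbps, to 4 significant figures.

8.702 Mbps

t_tx = L/R = 78000/81000000 = 0.000962963 s.
t_prop = 1200000/300000000 = 0.004 s; RTT = 0.008 s.
Cycle = t_tx + RTT = 0.00896296 s.
Throughput = L / cycle = 78000 / 0.00896296 = 8.702 Mbps.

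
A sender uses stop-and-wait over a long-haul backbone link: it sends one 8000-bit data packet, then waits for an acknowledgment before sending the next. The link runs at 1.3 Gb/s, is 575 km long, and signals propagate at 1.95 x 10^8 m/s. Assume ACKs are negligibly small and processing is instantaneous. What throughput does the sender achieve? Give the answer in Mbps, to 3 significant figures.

1.36 Mbps

t_tx = L/R = 8000/1300000000 = 6.15385e-06 s.
t_prop = 575000/195000000 = 0.00294872 s; RTT = 0.00589744 s.
Cycle = t_tx + RTT = 0.00590359 s.
Throughput = L / cycle = 8000 / 0.00590359 = 1.36 Mbps.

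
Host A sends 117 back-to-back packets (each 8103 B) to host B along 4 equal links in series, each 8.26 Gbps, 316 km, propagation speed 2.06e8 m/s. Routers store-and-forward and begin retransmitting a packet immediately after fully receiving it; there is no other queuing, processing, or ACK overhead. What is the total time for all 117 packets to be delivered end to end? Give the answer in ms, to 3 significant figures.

Per-hop transmission t_tx = L/R = 64824/8260000000 = 0.00784794 ms.
Per-hop propagation t_prop = 316000/206000000 = 1.53398 ms.
Pipeline fill: first packet needs 4·t_tx to clear all hops; remaining 116 packets each add one t_tx.
Total = (4+117-1)·t_tx + 4·t_prop = 120·0.00784794 + 4·1.53398 = 7.08 ms.

7.08 ms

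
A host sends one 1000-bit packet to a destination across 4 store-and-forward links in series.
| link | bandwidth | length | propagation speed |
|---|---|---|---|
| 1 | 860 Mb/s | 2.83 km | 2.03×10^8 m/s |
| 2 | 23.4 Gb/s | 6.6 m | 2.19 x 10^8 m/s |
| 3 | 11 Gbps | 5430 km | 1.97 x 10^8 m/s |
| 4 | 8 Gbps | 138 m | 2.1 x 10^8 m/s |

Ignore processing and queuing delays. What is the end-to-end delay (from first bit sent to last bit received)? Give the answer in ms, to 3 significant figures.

27.6 ms

Transmission delays (L/R per hop): 0.00116279, 4.2735e-05, 9.09091e-05, 0.000125 ms; sum = 0.00142143 ms.
Propagation delays (d/s per hop): 0.0139409, 3.0137e-05, 27.5635, 0.000657143 ms; sum = 27.5781 ms.
End-to-end = 27.6 ms.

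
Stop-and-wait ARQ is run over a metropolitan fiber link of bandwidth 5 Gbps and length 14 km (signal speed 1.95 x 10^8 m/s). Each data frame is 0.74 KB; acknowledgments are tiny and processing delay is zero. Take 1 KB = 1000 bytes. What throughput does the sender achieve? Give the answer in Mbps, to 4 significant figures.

t_tx = L/R = 5920/5000000000 = 1.184e-06 s.
t_prop = 14000/195000000 = 7.17949e-05 s; RTT = 0.00014359 s.
Cycle = t_tx + RTT = 0.000144774 s.
Throughput = L / cycle = 5920 / 0.000144774 = 40.89 Mbps.

40.89 Mbps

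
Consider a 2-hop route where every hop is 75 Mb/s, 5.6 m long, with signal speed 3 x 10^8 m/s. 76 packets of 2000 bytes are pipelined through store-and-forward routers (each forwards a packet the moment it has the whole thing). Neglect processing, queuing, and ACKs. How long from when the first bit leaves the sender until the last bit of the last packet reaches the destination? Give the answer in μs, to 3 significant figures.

16400 μs

Per-hop transmission t_tx = L/R = 16000/75000000 = 213.333 μs.
Per-hop propagation t_prop = 5.6/300000000 = 0.0186667 μs.
Pipeline fill: first packet needs 2·t_tx to clear all hops; remaining 75 packets each add one t_tx.
Total = (2+76-1)·t_tx + 2·t_prop = 77·213.333 + 2·0.0186667 = 16400 μs.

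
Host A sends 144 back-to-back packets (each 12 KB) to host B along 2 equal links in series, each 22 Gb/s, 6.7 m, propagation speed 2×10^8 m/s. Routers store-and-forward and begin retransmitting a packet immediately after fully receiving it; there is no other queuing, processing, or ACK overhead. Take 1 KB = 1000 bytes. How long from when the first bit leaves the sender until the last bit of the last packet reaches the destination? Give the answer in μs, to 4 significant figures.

632.8 μs

Per-hop transmission t_tx = L/R = 96000/22000000000 = 4.36364 μs.
Per-hop propagation t_prop = 6.7/200000000 = 0.0335 μs.
Pipeline fill: first packet needs 2·t_tx to clear all hops; remaining 143 packets each add one t_tx.
Total = (2+144-1)·t_tx + 2·t_prop = 145·4.36364 + 2·0.0335 = 632.8 μs.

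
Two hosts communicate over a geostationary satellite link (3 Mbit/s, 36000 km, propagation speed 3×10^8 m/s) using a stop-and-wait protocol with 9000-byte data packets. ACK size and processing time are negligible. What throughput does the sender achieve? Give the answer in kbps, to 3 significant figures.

273 kbps

t_tx = L/R = 72000/3000000 = 0.024 s.
t_prop = 36000000/300000000 = 0.12 s; RTT = 0.24 s.
Cycle = t_tx + RTT = 0.264 s.
Throughput = L / cycle = 72000 / 0.264 = 273 kbps.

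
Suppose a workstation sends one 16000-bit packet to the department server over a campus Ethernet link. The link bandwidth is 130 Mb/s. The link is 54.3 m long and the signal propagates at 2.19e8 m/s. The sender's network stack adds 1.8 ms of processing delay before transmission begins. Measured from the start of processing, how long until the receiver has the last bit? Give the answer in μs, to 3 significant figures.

Transmission delay = L/R = 16000 / 130000000 = 123.077 μs.
Propagation delay = d/s = 54.3 m / 219000000 m/s = 0.247945 μs.
Plus processing delay 1.8 ms = 1800 μs.
Total = 1920 μs.

1920 μs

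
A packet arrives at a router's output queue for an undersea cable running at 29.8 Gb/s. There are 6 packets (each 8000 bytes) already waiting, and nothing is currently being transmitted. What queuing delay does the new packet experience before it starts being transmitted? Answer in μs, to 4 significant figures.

12.89 μs

Each queued packet: L/R = 64000/29800000000 = 2.14765 μs.
6 queued → 12.8859 μs.
Queuing delay = 12.89 μs.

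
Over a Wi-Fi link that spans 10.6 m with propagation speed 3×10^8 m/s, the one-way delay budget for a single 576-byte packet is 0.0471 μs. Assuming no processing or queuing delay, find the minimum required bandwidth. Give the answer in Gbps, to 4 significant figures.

391.6 Gbps

L = 4608 bits.
Propagation delay = 10.6 / 300000000 = 0.0353333 μs.
Transmission budget = 0.0471 − 0.0353333 = 0.0117667 μs.
R ≥ L / t_tx = 4608 bits / 1.17667e-08 s = 391.6 Gbps.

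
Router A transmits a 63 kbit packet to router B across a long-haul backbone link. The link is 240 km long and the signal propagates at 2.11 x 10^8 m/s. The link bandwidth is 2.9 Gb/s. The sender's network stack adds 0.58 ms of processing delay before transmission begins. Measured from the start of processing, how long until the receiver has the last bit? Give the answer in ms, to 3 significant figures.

1.74 ms

L = 63000 bits.
Transmission delay = L/R = 63000 / 2900000000 = 0.0217241 ms.
Propagation delay = d/s = 240000 m / 211000000 m/s = 1.13744 ms.
Plus processing delay 0.58 ms = 0.58 ms.
Total = 1.74 ms.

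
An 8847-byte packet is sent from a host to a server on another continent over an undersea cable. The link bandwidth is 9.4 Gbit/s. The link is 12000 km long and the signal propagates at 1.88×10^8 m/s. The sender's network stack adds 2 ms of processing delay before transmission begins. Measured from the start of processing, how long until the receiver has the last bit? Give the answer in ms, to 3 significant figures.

65.8 ms

L = 8847 × 8 = 70776 bits.
Transmission delay = L/R = 70776 / 9400000000 = 0.00752936 ms.
Propagation delay = d/s = 12000000 m / 188000000 m/s = 63.8298 ms.
Plus processing delay 2 ms = 2 ms.
Total = 65.8 ms.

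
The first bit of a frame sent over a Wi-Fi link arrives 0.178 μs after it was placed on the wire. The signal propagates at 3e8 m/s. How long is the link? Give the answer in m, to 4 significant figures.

d = s × t_prop = 300000000 × 1.78e-07 = 53.40 m.

53.40 m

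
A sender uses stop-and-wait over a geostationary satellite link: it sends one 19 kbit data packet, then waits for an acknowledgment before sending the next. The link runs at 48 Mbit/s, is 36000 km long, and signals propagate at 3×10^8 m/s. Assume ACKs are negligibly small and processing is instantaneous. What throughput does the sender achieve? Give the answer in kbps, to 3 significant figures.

79.0 kbps

t_tx = L/R = 19000/48000000 = 0.000395833 s.
t_prop = 36000000/300000000 = 0.12 s; RTT = 0.24 s.
Cycle = t_tx + RTT = 0.240396 s.
Throughput = L / cycle = 19000 / 0.240396 = 79.0 kbps.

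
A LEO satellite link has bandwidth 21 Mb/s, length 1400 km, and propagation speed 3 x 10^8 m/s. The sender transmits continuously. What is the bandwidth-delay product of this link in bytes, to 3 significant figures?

Propagation delay = 1400000 / 300000000 = 0.00466667 s.
BDP = R × t_prop = 21000000 × 0.00466667 = 98000 bits.
In bytes: 98000/8 = 12300 bytes.

12300 bytes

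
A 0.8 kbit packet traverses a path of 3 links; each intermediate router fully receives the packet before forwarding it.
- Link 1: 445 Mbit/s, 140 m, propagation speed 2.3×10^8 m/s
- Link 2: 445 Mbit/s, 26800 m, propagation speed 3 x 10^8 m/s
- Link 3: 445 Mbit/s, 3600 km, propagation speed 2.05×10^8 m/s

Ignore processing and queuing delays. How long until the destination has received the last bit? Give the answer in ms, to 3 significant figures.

17.7 ms

L = 800 bits.
Transmission delay per hop = L/R = 800/445000000 = 0.00179775 ms; 3 hops → 0.00539326 ms.
Propagation delays (d/s per hop): 0.000608696, 0.0893333, 17.561 ms; sum = 17.6509 ms.
End-to-end = 17.7 ms.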